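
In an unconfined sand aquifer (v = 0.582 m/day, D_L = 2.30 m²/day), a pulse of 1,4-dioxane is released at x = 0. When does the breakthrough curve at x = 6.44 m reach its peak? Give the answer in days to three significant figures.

6.19 days

For the 1D instantaneous-source solution, setting ∂C/∂t = 0 at fixed x gives v²t² + 2Dt − x² = 0, so t = (√(D² + v²x²) − D)/v².
√(D² + v²x²) = √(2.30² + 0.582² × 6.44²) = 4.398; v² = 0.338724.
t = (4.398 − 2.30)/0.338724 = 6.19 days (vs. the pure-advection estimate x/v = 11.1 d).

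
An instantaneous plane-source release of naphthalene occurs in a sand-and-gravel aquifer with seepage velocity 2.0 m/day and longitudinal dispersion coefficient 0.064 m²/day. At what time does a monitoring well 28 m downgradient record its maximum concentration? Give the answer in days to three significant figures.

For the 1D instantaneous-source solution, setting ∂C/∂t = 0 at fixed x gives v²t² + 2Dt − x² = 0, so t = (√(D² + v²x²) − D)/v².
√(D² + v²x²) = √(0.064² + 2.0² × 28²) = 56.00; v² = 4.
t = (56.00 − 0.064)/4 = 14.0 days (vs. the pure-advection estimate x/v = 14.0 d).

14.0 days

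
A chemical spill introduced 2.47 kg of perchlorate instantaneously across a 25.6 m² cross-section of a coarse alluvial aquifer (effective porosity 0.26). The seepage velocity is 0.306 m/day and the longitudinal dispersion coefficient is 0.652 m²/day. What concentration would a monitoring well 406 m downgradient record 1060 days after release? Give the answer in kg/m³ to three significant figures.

For an instantaneous plane source, C(x,t) = M/(n_e·A·√(4πDt)) · exp(−(x−vt)²/(4Dt)), with n_e·A the pore (flow) area.
Plume center vt = 0.306 × 1060 = 324.36 m, so the well at 406 m is 81.64 m downgradient of the peak.
√(4πDt) = 93.19 m, giving peak height M/(n_e·A·√(4πDt)) = 2.47/(0.26 × 25.6 × 93.19) = 0.003982 kg/m³.
(x−vt)²/(4Dt) = (81.64)²/(4 × 0.652 × 1060) = 2.411; exp(−2.411) = 0.08973.
C = 0.003982 × 0.08973 = 0.000357 kg/m³.

0.000357 kg/m³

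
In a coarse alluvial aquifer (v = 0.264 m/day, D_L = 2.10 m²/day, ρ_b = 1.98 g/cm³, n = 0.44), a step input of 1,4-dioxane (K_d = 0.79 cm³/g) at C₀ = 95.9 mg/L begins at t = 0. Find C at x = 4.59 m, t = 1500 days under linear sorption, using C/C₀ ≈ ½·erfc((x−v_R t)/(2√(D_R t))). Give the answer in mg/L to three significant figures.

Retardation factor R = 1 + ρ_b·K_d/n = 1 + 1.98 × 0.79/0.44 = 4.555.
Sorption retards both mechanisms: v_R = v/R = 0.05796 m/day, D_R = D/R = 0.4610 m²/day.
v_R·t = 0.05796 × 1500 = 86.94 m; 2√(D_R t) = 52.59 m; argument = (4.59 − 86.94)/52.59 = -1.566.
C = C₀ × ½·erfc(-1.566) = 95.9 × 0.9866 = 94.6 mg/L.

94.6 mg/L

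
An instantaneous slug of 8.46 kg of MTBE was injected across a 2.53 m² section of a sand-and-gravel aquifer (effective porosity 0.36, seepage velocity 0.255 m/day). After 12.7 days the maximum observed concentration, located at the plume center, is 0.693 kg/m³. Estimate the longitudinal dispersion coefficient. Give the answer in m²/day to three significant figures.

At the plume center C_max = M/(n_e·A·√(4πDt)), so D = M²/(4πt·(n_e·A·C_max)²).
n_e·A·C_max = 0.36 × 2.53 × 0.693 = 0.6312 kg/m.
D = 8.46²/(4π × 12.7 × 0.6312²) = 1.13 m²/day.

1.13 m²/day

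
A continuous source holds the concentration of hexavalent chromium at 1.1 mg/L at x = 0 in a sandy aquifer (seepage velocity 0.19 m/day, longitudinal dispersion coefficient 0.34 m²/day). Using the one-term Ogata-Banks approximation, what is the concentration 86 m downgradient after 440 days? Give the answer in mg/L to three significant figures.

For a continuous step input, C/C₀ ≈ ½·erfc((x−vt)/(2√(Dt))).
vt = 0.19 × 440 = 83.6 m and 2√(Dt) = 2√(0.34 × 440) = 24.46 m.
Argument (x−vt)/(2√(Dt)) = (86 − 83.6)/24.46 = 0.09812; ½·erfc(0.09812) = 0.4448.
C = 1.1 × 0.4448 = 0.489 mg/L.

0.489 mg/L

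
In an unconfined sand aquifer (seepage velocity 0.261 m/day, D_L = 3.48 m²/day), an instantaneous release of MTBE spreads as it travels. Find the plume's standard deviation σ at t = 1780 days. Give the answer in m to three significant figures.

111 m

Dispersive spreading gives a Gaussian with σ² = 2Dt; advection only shifts the center.
σ = √(2 × 3.48 × 1780) = 111 m.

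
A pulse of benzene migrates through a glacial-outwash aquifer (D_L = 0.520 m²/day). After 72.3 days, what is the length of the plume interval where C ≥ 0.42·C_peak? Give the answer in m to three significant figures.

22.8 m

The plume is Gaussian with σ = √(2Dt) = √(2 × 0.520 × 72.3) = 8.671 m.
C/C_peak = exp(−Δx²/(2σ²)) = 0.42 ⇒ Δx = σ·√(−2 ln 0.42) = 8.671 × 1.317 = 11.42 m.
Width = 2Δx = 22.8 m.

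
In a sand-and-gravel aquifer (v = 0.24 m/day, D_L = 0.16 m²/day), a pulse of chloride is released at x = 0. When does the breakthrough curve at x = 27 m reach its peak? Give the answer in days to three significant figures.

For the 1D instantaneous-source solution, setting ∂C/∂t = 0 at fixed x gives v²t² + 2Dt − x² = 0, so t = (√(D² + v²x²) − D)/v².
√(D² + v²x²) = √(0.16² + 0.24² × 27²) = 6.482; v² = 0.0576.
t = (6.482 − 0.16)/0.0576 = 110 days (vs. the pure-advection estimate x/v = 112 d).

110 days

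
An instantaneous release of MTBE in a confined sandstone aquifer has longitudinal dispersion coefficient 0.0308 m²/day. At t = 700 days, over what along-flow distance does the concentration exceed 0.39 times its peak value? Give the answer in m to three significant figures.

18.0 m

The plume is Gaussian with σ = √(2Dt) = √(2 × 0.0308 × 700) = 6.567 m.
C/C_peak = exp(−Δx²/(2σ²)) = 0.39 ⇒ Δx = σ·√(−2 ln 0.39) = 6.567 × 1.372 = 9.010 m.
Width = 2Δx = 18.0 m.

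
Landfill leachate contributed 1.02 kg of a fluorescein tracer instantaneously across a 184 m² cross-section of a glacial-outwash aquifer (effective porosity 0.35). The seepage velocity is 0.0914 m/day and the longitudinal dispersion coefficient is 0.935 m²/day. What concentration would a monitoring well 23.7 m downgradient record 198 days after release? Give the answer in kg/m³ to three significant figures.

0.000315 kg/m³

For an instantaneous plane source, C(x,t) = M/(n_e·A·√(4πDt)) · exp(−(x−vt)²/(4Dt)), with n_e·A the pore (flow) area.
Plume center vt = 0.0914 × 198 = 18.0972 m, so the well at 23.7 m is 5.6028 m downgradient of the peak.
√(4πDt) = 48.23 m, giving peak height M/(n_e·A·√(4πDt)) = 1.02/(0.35 × 184 × 48.23) = 0.0003284 kg/m³.
(x−vt)²/(4Dt) = (5.6028)²/(4 × 0.935 × 198) = 0.04239; exp(−0.04239) = 0.9585.
C = 0.0003284 × 0.9585 = 0.000315 kg/m³.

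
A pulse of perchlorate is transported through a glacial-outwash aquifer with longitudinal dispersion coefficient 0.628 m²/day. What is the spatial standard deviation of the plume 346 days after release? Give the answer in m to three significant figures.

Dispersive spreading gives a Gaussian with σ² = 2Dt; advection only shifts the center.
σ = √(2 × 0.628 × 346) = 20.8 m.

20.8 m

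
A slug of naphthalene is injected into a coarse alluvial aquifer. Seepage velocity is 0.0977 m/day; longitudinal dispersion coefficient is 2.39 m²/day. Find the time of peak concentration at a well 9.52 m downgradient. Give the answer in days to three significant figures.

18.3 days

For the 1D instantaneous-source solution, setting ∂C/∂t = 0 at fixed x gives v²t² + 2Dt − x² = 0, so t = (√(D² + v²x²) − D)/v².
√(D² + v²x²) = √(2.39² + 0.0977² × 9.52²) = 2.565; v² = 0.00954529.
t = (2.565 − 2.39)/0.00954529 = 18.3 days (vs. the pure-advection estimate x/v = 97.4 d).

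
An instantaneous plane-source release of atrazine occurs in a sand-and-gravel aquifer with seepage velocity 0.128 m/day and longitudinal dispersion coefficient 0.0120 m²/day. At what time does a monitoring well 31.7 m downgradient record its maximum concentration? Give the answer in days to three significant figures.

For the 1D instantaneous-source solution, setting ∂C/∂t = 0 at fixed x gives v²t² + 2Dt − x² = 0, so t = (√(D² + v²x²) − D)/v².
√(D² + v²x²) = √(0.0120² + 0.128² × 31.7²) = 4.058; v² = 0.016384.
t = (4.058 − 0.0120)/0.016384 = 247 days (vs. the pure-advection estimate x/v = 248 d).

247 days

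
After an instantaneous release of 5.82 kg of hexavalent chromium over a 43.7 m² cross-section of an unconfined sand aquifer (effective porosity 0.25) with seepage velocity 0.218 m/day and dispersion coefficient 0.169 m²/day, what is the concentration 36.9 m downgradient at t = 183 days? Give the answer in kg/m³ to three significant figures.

0.0251 kg/m³

For an instantaneous plane source, C(x,t) = M/(n_e·A·√(4πDt)) · exp(−(x−vt)²/(4Dt)), with n_e·A the pore (flow) area.
Plume center vt = 0.218 × 183 = 39.894 m, so the well at 36.9 m is 2.994 m upgradient of the peak.
√(4πDt) = 19.71 m, giving peak height M/(n_e·A·√(4πDt)) = 5.82/(0.25 × 43.7 × 19.71) = 0.02703 kg/m³.
(x−vt)²/(4Dt) = (-2.994)²/(4 × 0.169 × 183) = 0.07246; exp(−0.07246) = 0.9301.
C = 0.02703 × 0.9301 = 0.0251 kg/m³.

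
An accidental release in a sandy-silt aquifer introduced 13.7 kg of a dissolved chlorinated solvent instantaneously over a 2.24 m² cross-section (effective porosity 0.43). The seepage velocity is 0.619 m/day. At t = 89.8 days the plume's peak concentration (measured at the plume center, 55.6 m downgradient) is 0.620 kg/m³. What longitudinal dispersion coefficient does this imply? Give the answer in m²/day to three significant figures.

0.466 m²/day

At the plume center C_max = M/(n_e·A·√(4πDt)), so D = M²/(4πt·(n_e·A·C_max)²).
n_e·A·C_max = 0.43 × 2.24 × 0.620 = 0.5972 kg/m.
D = 13.7²/(4π × 89.8 × 0.5972²) = 0.466 m²/day.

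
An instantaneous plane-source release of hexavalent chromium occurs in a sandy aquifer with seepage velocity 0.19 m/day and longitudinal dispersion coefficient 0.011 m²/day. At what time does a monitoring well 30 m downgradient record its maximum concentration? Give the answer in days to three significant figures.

For the 1D instantaneous-source solution, setting ∂C/∂t = 0 at fixed x gives v²t² + 2Dt − x² = 0, so t = (√(D² + v²x²) − D)/v².
√(D² + v²x²) = √(0.011² + 0.19² × 30²) = 5.700; v² = 0.0361.
t = (5.700 − 0.011)/0.0361 = 158 days (vs. the pure-advection estimate x/v = 158 d).

158 days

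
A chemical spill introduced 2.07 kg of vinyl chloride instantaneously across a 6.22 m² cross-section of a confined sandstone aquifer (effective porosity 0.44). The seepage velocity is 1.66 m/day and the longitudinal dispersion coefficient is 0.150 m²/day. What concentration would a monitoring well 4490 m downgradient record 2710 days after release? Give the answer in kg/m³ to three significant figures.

0.0101 kg/m³

For an instantaneous plane source, C(x,t) = M/(n_e·A·√(4πDt)) · exp(−(x−vt)²/(4Dt)), with n_e·A the pore (flow) area.
Plume center vt = 1.66 × 2710 = 4498.6 m, so the well at 4490 m is 8.6 m upgradient of the peak.
√(4πDt) = 71.47 m, giving peak height M/(n_e·A·√(4πDt)) = 2.07/(0.44 × 6.22 × 71.47) = 0.01058 kg/m³.
(x−vt)²/(4Dt) = (-8.6)²/(4 × 0.150 × 2710) = 0.04549; exp(−0.04549) = 0.9555.
C = 0.01058 × 0.9555 = 0.0101 kg/m³.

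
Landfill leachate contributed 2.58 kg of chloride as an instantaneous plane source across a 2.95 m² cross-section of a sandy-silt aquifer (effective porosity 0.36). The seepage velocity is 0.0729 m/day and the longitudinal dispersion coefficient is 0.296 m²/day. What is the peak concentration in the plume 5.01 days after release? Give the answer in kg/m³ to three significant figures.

0.563 kg/m³

The peak of an instantaneous 1D plume sits at x = vt; there the Gaussian factor is 1 and C_max = M/(n_e·A·√(4πDt)), where n_e·A is the pore area the mass is dissolved in.
√(4πDt) = √(4π × 0.296 × 5.01) = 4.317 m, so C_max = 2.58/(0.36 × 2.95 × 4.317) = 0.563 kg/m³.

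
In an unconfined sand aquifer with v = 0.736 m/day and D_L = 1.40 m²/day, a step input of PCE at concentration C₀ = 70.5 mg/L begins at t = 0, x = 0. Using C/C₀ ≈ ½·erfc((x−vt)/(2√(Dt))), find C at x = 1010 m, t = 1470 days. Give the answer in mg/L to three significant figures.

For a continuous step input, C/C₀ ≈ ½·erfc((x−vt)/(2√(Dt))).
vt = 0.736 × 1470 = 1081.92 m and 2√(Dt) = 2√(1.40 × 1470) = 90.73 m.
Argument (x−vt)/(2√(Dt)) = (1010 − 1081.92)/90.73 = -0.7927; ½·erfc(-0.7927) = 0.8689.
C = 70.5 × 0.8689 = 61.3 mg/L.

61.3 mg/L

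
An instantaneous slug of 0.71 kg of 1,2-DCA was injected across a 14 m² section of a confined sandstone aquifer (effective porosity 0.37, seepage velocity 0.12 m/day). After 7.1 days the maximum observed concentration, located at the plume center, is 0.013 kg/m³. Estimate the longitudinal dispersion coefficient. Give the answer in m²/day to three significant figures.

1.25 m²/day

At the plume center C_max = M/(n_e·A·√(4πDt)), so D = M²/(4πt·(n_e·A·C_max)²).
n_e·A·C_max = 0.37 × 14 × 0.013 = 0.06734 kg/m.
D = 0.71²/(4π × 7.1 × 0.06734²) = 1.25 m²/day.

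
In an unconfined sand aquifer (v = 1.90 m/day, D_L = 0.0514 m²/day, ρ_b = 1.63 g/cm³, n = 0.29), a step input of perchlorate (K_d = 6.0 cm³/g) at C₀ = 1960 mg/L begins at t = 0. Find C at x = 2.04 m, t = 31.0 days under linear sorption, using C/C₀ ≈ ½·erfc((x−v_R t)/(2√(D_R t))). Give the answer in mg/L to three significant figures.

Retardation factor R = 1 + ρ_b·K_d/n = 1 + 1.63 × 6.0/0.29 = 34.72.
Sorption retards both mechanisms: v_R = v/R = 0.05472 m/day, D_R = D/R = 0.001480 m²/day.
v_R·t = 0.05472 × 31.0 = 1.69632 m; 2√(D_R t) = 0.4284 m; argument = (2.04 − 1.69632)/0.4284 = 0.8022.
C = C₀ × ½·erfc(0.8022) = 1960 × 0.1283 = 251 mg/L.

251 mg/L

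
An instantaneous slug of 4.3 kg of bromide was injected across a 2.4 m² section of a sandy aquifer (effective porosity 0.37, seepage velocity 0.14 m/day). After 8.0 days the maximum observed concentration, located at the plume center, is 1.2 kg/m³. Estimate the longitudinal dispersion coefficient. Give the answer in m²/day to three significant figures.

At the plume center C_max = M/(n_e·A·√(4πDt)), so D = M²/(4πt·(n_e·A·C_max)²).
n_e·A·C_max = 0.37 × 2.4 × 1.2 = 1.066 kg/m.
D = 4.3²/(4π × 8.0 × 1.066²) = 0.162 m²/day.

0.162 m²/day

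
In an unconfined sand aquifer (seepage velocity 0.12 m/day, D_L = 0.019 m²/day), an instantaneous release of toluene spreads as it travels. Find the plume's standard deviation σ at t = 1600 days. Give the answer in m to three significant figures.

Dispersive spreading gives a Gaussian with σ² = 2Dt; advection only shifts the center.
σ = √(2 × 0.019 × 1600) = 7.80 m.

7.80 m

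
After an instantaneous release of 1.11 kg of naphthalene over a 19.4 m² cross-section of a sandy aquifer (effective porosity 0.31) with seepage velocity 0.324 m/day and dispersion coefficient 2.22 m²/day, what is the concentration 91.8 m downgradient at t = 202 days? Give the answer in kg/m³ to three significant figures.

0.00167 kg/m³

For an instantaneous plane source, C(x,t) = M/(n_e·A·√(4πDt)) · exp(−(x−vt)²/(4Dt)), with n_e·A the pore (flow) area.
Plume center vt = 0.324 × 202 = 65.448 m, so the well at 91.8 m is 26.352 m downgradient of the peak.
√(4πDt) = 75.07 m, giving peak height M/(n_e·A·√(4πDt)) = 1.11/(0.31 × 19.4 × 75.07) = 0.002459 kg/m³.
(x−vt)²/(4Dt) = (26.352)²/(4 × 2.22 × 202) = 0.3871; exp(−0.3871) = 0.6790.
C = 0.002459 × 0.6790 = 0.00167 kg/m³.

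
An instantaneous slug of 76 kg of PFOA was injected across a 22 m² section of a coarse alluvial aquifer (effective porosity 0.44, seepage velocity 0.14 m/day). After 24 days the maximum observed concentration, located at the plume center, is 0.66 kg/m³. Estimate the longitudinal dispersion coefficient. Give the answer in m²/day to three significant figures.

0.469 m²/day

At the plume center C_max = M/(n_e·A·√(4πDt)), so D = M²/(4πt·(n_e·A·C_max)²).
n_e·A·C_max = 0.44 × 22 × 0.66 = 6.389 kg/m.
D = 76²/(4π × 24 × 6.389²) = 0.469 m²/day.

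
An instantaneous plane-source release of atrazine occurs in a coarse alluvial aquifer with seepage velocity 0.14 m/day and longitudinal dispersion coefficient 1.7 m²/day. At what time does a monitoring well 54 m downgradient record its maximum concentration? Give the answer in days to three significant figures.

309 days

For the 1D instantaneous-source solution, setting ∂C/∂t = 0 at fixed x gives v²t² + 2Dt − x² = 0, so t = (√(D² + v²x²) − D)/v².
√(D² + v²x²) = √(1.7² + 0.14² × 54²) = 7.749; v² = 0.0196.
t = (7.749 − 1.7)/0.0196 = 309 days (vs. the pure-advection estimate x/v = 386 d).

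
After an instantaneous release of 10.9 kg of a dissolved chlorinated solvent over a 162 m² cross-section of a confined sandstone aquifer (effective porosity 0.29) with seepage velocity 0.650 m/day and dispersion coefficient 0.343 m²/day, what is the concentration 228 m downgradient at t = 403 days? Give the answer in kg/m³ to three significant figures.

0.000692 kg/m³

For an instantaneous plane source, C(x,t) = M/(n_e·A·√(4πDt)) · exp(−(x−vt)²/(4Dt)), with n_e·A the pore (flow) area.
Plume center vt = 0.650 × 403 = 261.95 m, so the well at 228 m is 33.95 m upgradient of the peak.
√(4πDt) = 41.68 m, giving peak height M/(n_e·A·√(4πDt)) = 10.9/(0.29 × 162 × 41.68) = 0.005567 kg/m³.
(x−vt)²/(4Dt) = (-33.95)²/(4 × 0.343 × 403) = 2.085; exp(−2.085) = 0.1243.
C = 0.005567 × 0.1243 = 0.000692 kg/m³.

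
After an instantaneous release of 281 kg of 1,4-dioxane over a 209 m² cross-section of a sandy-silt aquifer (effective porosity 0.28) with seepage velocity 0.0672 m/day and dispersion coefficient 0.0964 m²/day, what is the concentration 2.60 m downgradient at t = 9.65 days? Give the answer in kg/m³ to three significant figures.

For an instantaneous plane source, C(x,t) = M/(n_e·A·√(4πDt)) · exp(−(x−vt)²/(4Dt)), with n_e·A the pore (flow) area.
Plume center vt = 0.0672 × 9.65 = 0.64848 m, so the well at 2.60 m is 1.95152 m downgradient of the peak.
√(4πDt) = 3.419 m, giving peak height M/(n_e·A·√(4πDt)) = 281/(0.28 × 209 × 3.419) = 1.404 kg/m³.
(x−vt)²/(4Dt) = (1.95152)²/(4 × 0.0964 × 9.65) = 1.023; exp(−1.023) = 0.3595.
C = 1.404 × 0.3595 = 0.505 kg/m³.

0.505 kg/m³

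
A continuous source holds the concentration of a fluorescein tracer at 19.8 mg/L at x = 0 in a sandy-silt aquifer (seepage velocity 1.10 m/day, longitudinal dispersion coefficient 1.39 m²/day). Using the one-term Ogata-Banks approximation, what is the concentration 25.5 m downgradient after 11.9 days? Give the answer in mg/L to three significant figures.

0.306 mg/L

For a continuous step input, C/C₀ ≈ ½·erfc((x−vt)/(2√(Dt))).
vt = 1.10 × 11.9 = 13.09 m and 2√(Dt) = 2√(1.39 × 11.9) = 8.134 m.
Argument (x−vt)/(2√(Dt)) = (25.5 − 13.09)/8.134 = 1.526; ½·erfc(1.526) = 0.01546.
C = 19.8 × 0.01546 = 0.306 mg/L.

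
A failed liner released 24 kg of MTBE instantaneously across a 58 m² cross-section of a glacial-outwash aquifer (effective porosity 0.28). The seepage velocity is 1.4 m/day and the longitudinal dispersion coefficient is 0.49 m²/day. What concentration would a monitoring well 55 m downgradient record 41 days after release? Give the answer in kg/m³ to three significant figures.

For an instantaneous plane source, C(x,t) = M/(n_e·A·√(4πDt)) · exp(−(x−vt)²/(4Dt)), with n_e·A the pore (flow) area.
Plume center vt = 1.4 × 41 = 57.4 m, so the well at 55 m is 2.4 m upgradient of the peak.
√(4πDt) = 15.89 m, giving peak height M/(n_e·A·√(4πDt)) = 24/(0.28 × 58 × 15.89) = 0.09300 kg/m³.
(x−vt)²/(4Dt) = (-2.4)²/(4 × 0.49 × 41) = 0.07168; exp(−0.07168) = 0.9308.
C = 0.09300 × 0.9308 = 0.0866 kg/m³.

0.0866 kg/m³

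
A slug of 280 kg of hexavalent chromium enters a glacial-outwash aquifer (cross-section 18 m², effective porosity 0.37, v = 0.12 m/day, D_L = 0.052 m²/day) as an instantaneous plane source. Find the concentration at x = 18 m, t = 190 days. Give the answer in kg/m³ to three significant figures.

For an instantaneous plane source, C(x,t) = M/(n_e·A·√(4πDt)) · exp(−(x−vt)²/(4Dt)), with n_e·A the pore (flow) area.
Plume center vt = 0.12 × 190 = 22.8 m, so the well at 18 m is 4.8 m upgradient of the peak.
√(4πDt) = 11.14 m, giving peak height M/(n_e·A·√(4πDt)) = 280/(0.37 × 18 × 11.14) = 3.774 kg/m³.
(x−vt)²/(4Dt) = (-4.8)²/(4 × 0.052 × 190) = 0.5830; exp(−0.5830) = 0.5582.
C = 3.774 × 0.5582 = 2.11 kg/m³.

2.11 kg/m³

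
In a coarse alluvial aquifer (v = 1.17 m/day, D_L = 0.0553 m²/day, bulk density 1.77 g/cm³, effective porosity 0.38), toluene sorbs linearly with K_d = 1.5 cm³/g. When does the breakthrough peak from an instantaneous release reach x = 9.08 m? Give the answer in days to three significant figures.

Retardation factor R = 1 + ρ_b·K_d/n = 1 + 1.77 × 1.5/0.38 = 7.987.
Sorption retards both mechanisms: v_R = v/R = 0.1465 m/day, D_R = D/R = 0.006924 m²/day.
Peak time from v_R²t² + 2D_R t − x² = 0: t = (√(D_R² + v_R²x²) − D_R)/v_R².
√(D_R² + v_R²x²) = √(0.006924² + 0.1465² × 9.08²) = 1.330; v_R² = 0.02146.
t = (1.330 − 0.006924)/0.02146 = 61.7 days.

61.7 days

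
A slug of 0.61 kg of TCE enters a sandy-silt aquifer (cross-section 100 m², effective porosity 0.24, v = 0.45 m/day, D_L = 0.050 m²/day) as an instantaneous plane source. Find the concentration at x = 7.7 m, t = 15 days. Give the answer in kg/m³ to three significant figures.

0.00613 kg/m³

For an instantaneous plane source, C(x,t) = M/(n_e·A·√(4πDt)) · exp(−(x−vt)²/(4Dt)), with n_e·A the pore (flow) area.
Plume center vt = 0.45 × 15 = 6.75 m, so the well at 7.7 m is 0.95 m downgradient of the peak.
√(4πDt) = 3.070 m, giving peak height M/(n_e·A·√(4πDt)) = 0.61/(0.24 × 100 × 3.070) = 0.008279 kg/m³.
(x−vt)²/(4Dt) = (0.95)²/(4 × 0.050 × 15) = 0.3008; exp(−0.3008) = 0.7402.
C = 0.008279 × 0.7402 = 0.00613 kg/m³.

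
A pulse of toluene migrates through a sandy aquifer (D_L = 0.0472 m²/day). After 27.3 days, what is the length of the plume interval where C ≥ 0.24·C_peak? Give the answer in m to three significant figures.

5.42 m

The plume is Gaussian with σ = √(2Dt) = √(2 × 0.0472 × 27.3) = 1.605 m.
C/C_peak = exp(−Δx²/(2σ²)) = 0.24 ⇒ Δx = σ·√(−2 ln 0.24) = 1.605 × 1.689 = 2.711 m.
Width = 2Δx = 5.42 m.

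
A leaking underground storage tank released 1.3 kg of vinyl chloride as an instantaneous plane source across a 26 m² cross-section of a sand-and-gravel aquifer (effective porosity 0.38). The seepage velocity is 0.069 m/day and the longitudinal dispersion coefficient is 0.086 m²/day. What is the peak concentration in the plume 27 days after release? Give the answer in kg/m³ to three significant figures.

The peak of an instantaneous 1D plume sits at x = vt; there the Gaussian factor is 1 and C_max = M/(n_e·A·√(4πDt)), where n_e·A is the pore area the mass is dissolved in.
√(4πDt) = √(4π × 0.086 × 27) = 5.402 m, so C_max = 1.3/(0.38 × 26 × 5.402) = 0.0244 kg/m³.

0.0244 kg/m³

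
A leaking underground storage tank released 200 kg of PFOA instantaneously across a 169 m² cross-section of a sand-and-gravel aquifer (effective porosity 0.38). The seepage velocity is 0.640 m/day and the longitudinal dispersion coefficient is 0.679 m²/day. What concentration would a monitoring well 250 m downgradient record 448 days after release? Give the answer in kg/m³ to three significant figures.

0.0166 kg/m³

For an instantaneous plane source, C(x,t) = M/(n_e·A·√(4πDt)) · exp(−(x−vt)²/(4Dt)), with n_e·A the pore (flow) area.
Plume center vt = 0.640 × 448 = 286.72 m, so the well at 250 m is 36.72 m upgradient of the peak.
√(4πDt) = 61.83 m, giving peak height M/(n_e·A·√(4πDt)) = 200/(0.38 × 169 × 61.83) = 0.05037 kg/m³.
(x−vt)²/(4Dt) = (-36.72)²/(4 × 0.679 × 448) = 1.108; exp(−1.108) = 0.3302.
C = 0.05037 × 0.3302 = 0.0166 kg/m³.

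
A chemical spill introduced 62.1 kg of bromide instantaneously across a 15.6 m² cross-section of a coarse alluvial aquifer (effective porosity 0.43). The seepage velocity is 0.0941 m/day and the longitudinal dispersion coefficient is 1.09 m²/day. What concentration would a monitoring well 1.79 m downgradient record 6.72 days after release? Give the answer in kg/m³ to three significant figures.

For an instantaneous plane source, C(x,t) = M/(n_e·A·√(4πDt)) · exp(−(x−vt)²/(4Dt)), with n_e·A the pore (flow) area.
Plume center vt = 0.0941 × 6.72 = 0.632352 m, so the well at 1.79 m is 1.157648 m downgradient of the peak.
√(4πDt) = 9.594 m, giving peak height M/(n_e·A·√(4πDt)) = 62.1/(0.43 × 15.6 × 9.594) = 0.9649 kg/m³.
(x−vt)²/(4Dt) = (1.157648)²/(4 × 1.09 × 6.72) = 0.04574; exp(−0.04574) = 0.9553.
C = 0.9649 × 0.9553 = 0.922 kg/m³.

0.922 kg/m³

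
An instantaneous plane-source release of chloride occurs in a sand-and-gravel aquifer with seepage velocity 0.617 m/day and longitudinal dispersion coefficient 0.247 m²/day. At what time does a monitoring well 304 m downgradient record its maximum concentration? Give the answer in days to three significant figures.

492 days

For the 1D instantaneous-source solution, setting ∂C/∂t = 0 at fixed x gives v²t² + 2Dt − x² = 0, so t = (√(D² + v²x²) − D)/v².
√(D² + v²x²) = √(0.247² + 0.617² × 304²) = 187.6; v² = 0.380689.
t = (187.6 − 0.247)/0.380689 = 492 days (vs. the pure-advection estimate x/v = 493 d).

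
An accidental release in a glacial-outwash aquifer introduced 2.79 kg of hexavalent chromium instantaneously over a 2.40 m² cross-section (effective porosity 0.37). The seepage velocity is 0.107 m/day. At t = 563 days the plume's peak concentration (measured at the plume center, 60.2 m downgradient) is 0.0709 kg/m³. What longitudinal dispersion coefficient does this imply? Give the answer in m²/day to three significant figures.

0.278 m²/day

At the plume center C_max = M/(n_e·A·√(4πDt)), so D = M²/(4πt·(n_e·A·C_max)²).
n_e·A·C_max = 0.37 × 2.40 × 0.0709 = 0.06296 kg/m.
D = 2.79²/(4π × 563 × 0.06296²) = 0.278 m²/day.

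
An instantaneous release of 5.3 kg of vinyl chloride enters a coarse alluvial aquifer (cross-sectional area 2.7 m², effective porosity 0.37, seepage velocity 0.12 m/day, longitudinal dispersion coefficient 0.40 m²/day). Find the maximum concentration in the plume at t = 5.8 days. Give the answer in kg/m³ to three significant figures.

The peak of an instantaneous 1D plume sits at x = vt; there the Gaussian factor is 1 and C_max = M/(n_e·A·√(4πDt)), where n_e·A is the pore area the mass is dissolved in.
√(4πDt) = √(4π × 0.40 × 5.8) = 5.399 m, so C_max = 5.3/(0.37 × 2.7 × 5.399) = 0.983 kg/m³.

0.983 kg/m³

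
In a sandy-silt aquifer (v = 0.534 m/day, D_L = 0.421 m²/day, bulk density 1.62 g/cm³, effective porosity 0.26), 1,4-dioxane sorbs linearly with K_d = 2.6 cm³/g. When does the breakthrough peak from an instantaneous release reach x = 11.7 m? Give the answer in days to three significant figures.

352 days

Retardation factor R = 1 + ρ_b·K_d/n = 1 + 1.62 × 2.6/0.26 = 17.20.
Sorption retards both mechanisms: v_R = v/R = 0.03105 m/day, D_R = D/R = 0.02448 m²/day.
Peak time from v_R²t² + 2D_R t − x² = 0: t = (√(D_R² + v_R²x²) − D_R)/v_R².
√(D_R² + v_R²x²) = √(0.02448² + 0.03105² × 11.7²) = 0.3641; v_R² = 0.0009641.
t = (0.3641 − 0.02448)/0.0009641 = 352 days.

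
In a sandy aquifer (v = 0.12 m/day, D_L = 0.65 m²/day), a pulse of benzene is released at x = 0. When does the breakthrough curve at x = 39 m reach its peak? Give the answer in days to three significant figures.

For the 1D instantaneous-source solution, setting ∂C/∂t = 0 at fixed x gives v²t² + 2Dt − x² = 0, so t = (√(D² + v²x²) − D)/v².
√(D² + v²x²) = √(0.65² + 0.12² × 39²) = 4.725; v² = 0.0144.
t = (4.725 − 0.65)/0.0144 = 283 days (vs. the pure-advection estimate x/v = 325 d).

283 days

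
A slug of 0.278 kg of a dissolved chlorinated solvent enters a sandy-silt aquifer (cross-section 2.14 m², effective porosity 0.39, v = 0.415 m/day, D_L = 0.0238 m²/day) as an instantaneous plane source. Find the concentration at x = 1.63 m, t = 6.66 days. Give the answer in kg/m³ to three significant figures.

0.0311 kg/m³

For an instantaneous plane source, C(x,t) = M/(n_e·A·√(4πDt)) · exp(−(x−vt)²/(4Dt)), with n_e·A the pore (flow) area.
Plume center vt = 0.415 × 6.66 = 2.7639 m, so the well at 1.63 m is 1.1339 m upgradient of the peak.
√(4πDt) = 1.411 m, giving peak height M/(n_e·A·√(4πDt)) = 0.278/(0.39 × 2.14 × 1.411) = 0.2361 kg/m³.
(x−vt)²/(4Dt) = (-1.1339)²/(4 × 0.0238 × 6.66) = 2.028; exp(−2.028) = 0.1316.
C = 0.2361 × 0.1316 = 0.0311 kg/m³.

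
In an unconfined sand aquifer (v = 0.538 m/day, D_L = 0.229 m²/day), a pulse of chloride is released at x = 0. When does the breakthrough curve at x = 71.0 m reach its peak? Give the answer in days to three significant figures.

For the 1D instantaneous-source solution, setting ∂C/∂t = 0 at fixed x gives v²t² + 2Dt − x² = 0, so t = (√(D² + v²x²) − D)/v².
√(D² + v²x²) = √(0.229² + 0.538² × 71.0²) = 38.20; v² = 0.289444.
t = (38.20 − 0.229)/0.289444 = 131 days (vs. the pure-advection estimate x/v = 132 d).

131 days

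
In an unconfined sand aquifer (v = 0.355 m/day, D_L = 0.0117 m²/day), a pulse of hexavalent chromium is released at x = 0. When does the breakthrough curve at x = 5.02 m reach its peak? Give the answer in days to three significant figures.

14.0 days

For the 1D instantaneous-source solution, setting ∂C/∂t = 0 at fixed x gives v²t² + 2Dt − x² = 0, so t = (√(D² + v²x²) − D)/v².
√(D² + v²x²) = √(0.0117² + 0.355² × 5.02²) = 1.782; v² = 0.126025.
t = (1.782 − 0.0117)/0.126025 = 14.0 days (vs. the pure-advection estimate x/v = 14.1 d).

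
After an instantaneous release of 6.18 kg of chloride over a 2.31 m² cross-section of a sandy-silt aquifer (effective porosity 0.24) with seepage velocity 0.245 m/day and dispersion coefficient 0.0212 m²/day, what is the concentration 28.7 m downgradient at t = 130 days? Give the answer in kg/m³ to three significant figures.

0.770 kg/m³

For an instantaneous plane source, C(x,t) = M/(n_e·A·√(4πDt)) · exp(−(x−vt)²/(4Dt)), with n_e·A the pore (flow) area.
Plume center vt = 0.245 × 130 = 31.85 m, so the well at 28.7 m is 3.15 m upgradient of the peak.
√(4πDt) = 5.885 m, giving peak height M/(n_e·A·√(4πDt)) = 6.18/(0.24 × 2.31 × 5.885) = 1.894 kg/m³.
(x−vt)²/(4Dt) = (-3.15)²/(4 × 0.0212 × 130) = 0.9001; exp(−0.9001) = 0.4065.
C = 1.894 × 0.4065 = 0.770 kg/m³.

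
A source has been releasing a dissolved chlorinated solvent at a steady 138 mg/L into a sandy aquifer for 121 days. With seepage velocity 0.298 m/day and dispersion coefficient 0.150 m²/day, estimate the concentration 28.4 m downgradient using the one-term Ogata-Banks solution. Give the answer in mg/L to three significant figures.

124 mg/L

For a continuous step input, C/C₀ ≈ ½·erfc((x−vt)/(2√(Dt))).
vt = 0.298 × 121 = 36.058 m and 2√(Dt) = 2√(0.150 × 121) = 8.521 m.
Argument (x−vt)/(2√(Dt)) = (28.4 − 36.058)/8.521 = -0.8987; ½·erfc(-0.8987) = 0.8981.
C = 138 × 0.8981 = 124 mg/L.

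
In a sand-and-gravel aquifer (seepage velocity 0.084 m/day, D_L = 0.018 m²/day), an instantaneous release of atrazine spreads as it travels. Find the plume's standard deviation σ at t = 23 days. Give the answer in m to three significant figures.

Dispersive spreading gives a Gaussian with σ² = 2Dt; advection only shifts the center.
σ = √(2 × 0.018 × 23) = 0.910 m.

0.910 m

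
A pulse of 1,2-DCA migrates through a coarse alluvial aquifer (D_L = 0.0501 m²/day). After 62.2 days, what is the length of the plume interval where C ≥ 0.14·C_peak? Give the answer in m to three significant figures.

The plume is Gaussian with σ = √(2Dt) = √(2 × 0.0501 × 62.2) = 2.496 m.
C/C_peak = exp(−Δx²/(2σ²)) = 0.14 ⇒ Δx = σ·√(−2 ln 0.14) = 2.496 × 1.983 = 4.950 m.
Width = 2Δx = 9.90 m.

9.90 m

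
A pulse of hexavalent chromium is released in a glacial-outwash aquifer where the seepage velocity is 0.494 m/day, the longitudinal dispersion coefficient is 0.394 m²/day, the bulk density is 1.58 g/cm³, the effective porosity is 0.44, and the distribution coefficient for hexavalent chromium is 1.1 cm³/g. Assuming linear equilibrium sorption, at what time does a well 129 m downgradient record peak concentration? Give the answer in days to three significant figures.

Retardation factor R = 1 + ρ_b·K_d/n = 1 + 1.58 × 1.1/0.44 = 4.950.
Sorption retards both mechanisms: v_R = v/R = 0.09980 m/day, D_R = D/R = 0.07960 m²/day.
Peak time from v_R²t² + 2D_R t − x² = 0: t = (√(D_R² + v_R²x²) − D_R)/v_R².
√(D_R² + v_R²x²) = √(0.07960² + 0.09980² × 129²) = 12.87; v_R² = 0.009960.
t = (12.87 − 0.07960)/0.009960 = 1280 days.

1280 days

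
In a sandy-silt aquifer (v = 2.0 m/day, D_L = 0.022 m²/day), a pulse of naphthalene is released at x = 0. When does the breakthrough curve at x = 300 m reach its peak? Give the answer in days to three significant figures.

For the 1D instantaneous-source solution, setting ∂C/∂t = 0 at fixed x gives v²t² + 2Dt − x² = 0, so t = (√(D² + v²x²) − D)/v².
√(D² + v²x²) = √(0.022² + 2.0² × 300²) = 600.0; v² = 4.
t = (600.0 − 0.022)/4 = 150 days (vs. the pure-advection estimate x/v = 150 d).

150 days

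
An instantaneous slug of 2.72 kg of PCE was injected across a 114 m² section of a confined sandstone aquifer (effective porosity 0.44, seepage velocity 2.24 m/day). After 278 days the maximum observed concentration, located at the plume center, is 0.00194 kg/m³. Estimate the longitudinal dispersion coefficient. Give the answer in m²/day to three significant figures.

At the plume center C_max = M/(n_e·A·√(4πDt)), so D = M²/(4πt·(n_e·A·C_max)²).
n_e·A·C_max = 0.44 × 114 × 0.00194 = 0.09731 kg/m.
D = 2.72²/(4π × 278 × 0.09731²) = 0.224 m²/day.

0.224 m²/day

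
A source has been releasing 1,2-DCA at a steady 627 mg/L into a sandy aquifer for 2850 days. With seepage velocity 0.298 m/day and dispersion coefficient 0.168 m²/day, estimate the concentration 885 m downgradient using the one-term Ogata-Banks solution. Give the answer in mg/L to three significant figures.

For a continuous step input, C/C₀ ≈ ½·erfc((x−vt)/(2√(Dt))).
vt = 0.298 × 2850 = 849.3 m and 2√(Dt) = 2√(0.168 × 2850) = 43.76 m.
Argument (x−vt)/(2√(Dt)) = (885 − 849.3)/43.76 = 0.8158; ½·erfc(0.8158) = 0.1243.
C = 627 × 0.1243 = 77.9 mg/L.

77.9 mg/L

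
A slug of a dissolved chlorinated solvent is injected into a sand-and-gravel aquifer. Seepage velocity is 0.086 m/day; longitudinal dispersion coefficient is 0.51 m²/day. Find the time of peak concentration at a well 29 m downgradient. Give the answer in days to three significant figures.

For the 1D instantaneous-source solution, setting ∂C/∂t = 0 at fixed x gives v²t² + 2Dt − x² = 0, so t = (√(D² + v²x²) − D)/v².
√(D² + v²x²) = √(0.51² + 0.086² × 29²) = 2.546; v² = 0.007396.
t = (2.546 − 0.51)/0.007396 = 275 days (vs. the pure-advection estimate x/v = 337 d).

275 days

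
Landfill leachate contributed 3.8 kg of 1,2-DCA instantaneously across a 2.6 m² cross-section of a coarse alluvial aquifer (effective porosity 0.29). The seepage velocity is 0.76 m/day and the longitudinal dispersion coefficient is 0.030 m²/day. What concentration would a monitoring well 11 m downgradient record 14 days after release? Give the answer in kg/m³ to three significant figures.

For an instantaneous plane source, C(x,t) = M/(n_e·A·√(4πDt)) · exp(−(x−vt)²/(4Dt)), with n_e·A the pore (flow) area.
Plume center vt = 0.76 × 14 = 10.64 m, so the well at 11 m is 0.36 m downgradient of the peak.
√(4πDt) = 2.297 m, giving peak height M/(n_e·A·√(4πDt)) = 3.8/(0.29 × 2.6 × 2.297) = 2.194 kg/m³.
(x−vt)²/(4Dt) = (0.36)²/(4 × 0.030 × 14) = 0.07714; exp(−0.07714) = 0.9258.
C = 2.194 × 0.9258 = 2.03 kg/m³.

2.03 kg/m³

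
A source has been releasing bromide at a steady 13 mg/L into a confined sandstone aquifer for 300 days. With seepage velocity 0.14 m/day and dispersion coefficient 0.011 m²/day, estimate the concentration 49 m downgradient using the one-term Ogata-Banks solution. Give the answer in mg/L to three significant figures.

0.0418 mg/L

For a continuous step input, C/C₀ ≈ ½·erfc((x−vt)/(2√(Dt))).
vt = 0.14 × 300 = 42 m and 2√(Dt) = 2√(0.011 × 300) = 3.633 m.
Argument (x−vt)/(2√(Dt)) = (49 − 42)/3.633 = 1.927; ½·erfc(1.927) = 0.003213.
C = 13 × 0.003213 = 0.0418 mg/L.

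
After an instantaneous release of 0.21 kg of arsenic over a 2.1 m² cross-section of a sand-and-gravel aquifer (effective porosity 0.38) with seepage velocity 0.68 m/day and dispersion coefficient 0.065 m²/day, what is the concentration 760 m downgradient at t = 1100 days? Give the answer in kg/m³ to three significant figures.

0.00531 kg/m³

For an instantaneous plane source, C(x,t) = M/(n_e·A·√(4πDt)) · exp(−(x−vt)²/(4Dt)), with n_e·A the pore (flow) area.
Plume center vt = 0.68 × 1100 = 748 m, so the well at 760 m is 12 m downgradient of the peak.
√(4πDt) = 29.97 m, giving peak height M/(n_e·A·√(4πDt)) = 0.21/(0.38 × 2.1 × 29.97) = 0.008781 kg/m³.
(x−vt)²/(4Dt) = (12)²/(4 × 0.065 × 1100) = 0.5035; exp(−0.5035) = 0.6044.
C = 0.008781 × 0.6044 = 0.00531 kg/m³.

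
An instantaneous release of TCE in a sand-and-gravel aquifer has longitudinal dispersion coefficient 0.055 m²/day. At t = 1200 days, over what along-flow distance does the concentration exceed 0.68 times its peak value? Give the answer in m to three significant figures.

The plume is Gaussian with σ = √(2Dt) = √(2 × 0.055 × 1200) = 11.49 m.
C/C_peak = exp(−Δx²/(2σ²)) = 0.68 ⇒ Δx = σ·√(−2 ln 0.68) = 11.49 × 0.8783 = 10.09 m.
Width = 2Δx = 20.2 m.

20.2 m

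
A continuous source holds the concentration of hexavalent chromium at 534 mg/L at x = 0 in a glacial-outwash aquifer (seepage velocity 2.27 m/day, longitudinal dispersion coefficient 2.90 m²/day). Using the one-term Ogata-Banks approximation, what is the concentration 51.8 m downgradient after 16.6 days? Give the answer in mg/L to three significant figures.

For a continuous step input, C/C₀ ≈ ½·erfc((x−vt)/(2√(Dt))).
vt = 2.27 × 16.6 = 37.682 m and 2√(Dt) = 2√(2.90 × 16.6) = 13.88 m.
Argument (x−vt)/(2√(Dt)) = (51.8 − 37.682)/13.88 = 1.017; ½·erfc(1.017) = 0.07518.
C = 534 × 0.07518 = 40.1 mg/L.

40.1 mg/L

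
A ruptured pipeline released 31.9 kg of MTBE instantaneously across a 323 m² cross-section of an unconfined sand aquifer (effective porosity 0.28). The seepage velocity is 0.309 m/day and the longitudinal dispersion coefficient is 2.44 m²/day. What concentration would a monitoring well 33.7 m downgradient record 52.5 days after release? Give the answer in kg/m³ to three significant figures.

0.00484 kg/m³

For an instantaneous plane source, C(x,t) = M/(n_e·A·√(4πDt)) · exp(−(x−vt)²/(4Dt)), with n_e·A the pore (flow) area.
Plume center vt = 0.309 × 52.5 = 16.2225 m, so the well at 33.7 m is 17.4775 m downgradient of the peak.
√(4πDt) = 40.12 m, giving peak height M/(n_e·A·√(4πDt)) = 31.9/(0.28 × 323 × 40.12) = 0.008792 kg/m³.
(x−vt)²/(4Dt) = (17.4775)²/(4 × 2.44 × 52.5) = 0.5961; exp(−0.5961) = 0.5510.
C = 0.008792 × 0.5510 = 0.00484 kg/m³.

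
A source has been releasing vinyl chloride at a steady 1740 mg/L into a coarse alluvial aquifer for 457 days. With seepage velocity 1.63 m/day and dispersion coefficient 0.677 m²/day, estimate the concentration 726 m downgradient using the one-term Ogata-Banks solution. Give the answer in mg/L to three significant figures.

1350 mg/L

For a continuous step input, C/C₀ ≈ ½·erfc((x−vt)/(2√(Dt))).
vt = 1.63 × 457 = 744.91 m and 2√(Dt) = 2√(0.677 × 457) = 35.18 m.
Argument (x−vt)/(2√(Dt)) = (726 − 744.91)/35.18 = -0.5375; ½·erfc(-0.5375) = 0.7764.
C = 1740 × 0.7764 = 1350 mg/L.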